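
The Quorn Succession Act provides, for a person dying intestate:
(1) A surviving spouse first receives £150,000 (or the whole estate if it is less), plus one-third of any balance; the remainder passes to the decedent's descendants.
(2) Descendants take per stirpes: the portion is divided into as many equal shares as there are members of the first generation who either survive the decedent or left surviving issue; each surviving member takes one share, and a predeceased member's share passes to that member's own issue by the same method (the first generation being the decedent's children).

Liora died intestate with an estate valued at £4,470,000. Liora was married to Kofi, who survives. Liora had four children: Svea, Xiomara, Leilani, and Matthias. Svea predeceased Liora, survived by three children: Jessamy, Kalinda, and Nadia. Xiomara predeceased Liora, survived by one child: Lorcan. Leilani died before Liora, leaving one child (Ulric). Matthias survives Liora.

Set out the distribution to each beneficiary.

Kofi: £1,590,000; Jessamy: £240,000; Kalinda: £240,000; Nadia: £240,000; Lorcan: £720,000; Ulric: £720,000; Matthias: £720,000

Kofi first takes £150,000, leaving a balance of £4,320,000. Kofi then takes one-third of the balance (£1,440,000), for a total of £1,590,000. The remaining £2,880,000 passes to the descendants.
The descendants' portion (£2,880,000) is divided into 4 shares of £720,000: Matthias takes £720,000; Svea's £720,000 share passes to Svea's issue; Xiomara's £720,000 share passes to Xiomara's issue; Leilani's £720,000 share passes to Leilani's issue.
Svea's share (£720,000) is divided into 3 shares of £240,000: Jessamy, Kalinda, and Nadia each take £240,000.
Xiomara's share (£720,000) passes entirely to Lorcan.
Leilani's share (£720,000) passes entirely to Ulric.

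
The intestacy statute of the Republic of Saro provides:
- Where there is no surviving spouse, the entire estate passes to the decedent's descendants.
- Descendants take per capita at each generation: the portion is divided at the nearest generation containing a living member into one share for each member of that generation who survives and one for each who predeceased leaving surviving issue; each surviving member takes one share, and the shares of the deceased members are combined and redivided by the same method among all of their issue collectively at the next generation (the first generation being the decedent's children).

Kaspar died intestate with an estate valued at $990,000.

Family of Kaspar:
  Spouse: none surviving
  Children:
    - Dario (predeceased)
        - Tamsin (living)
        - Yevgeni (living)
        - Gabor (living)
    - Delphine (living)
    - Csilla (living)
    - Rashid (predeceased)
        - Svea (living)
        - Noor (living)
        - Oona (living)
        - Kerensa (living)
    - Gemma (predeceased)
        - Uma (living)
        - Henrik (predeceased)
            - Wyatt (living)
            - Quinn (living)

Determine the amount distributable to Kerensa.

The entire $990,000 passes to the descendants.
That amount ($990,000) is divided at the children's generation into 5 shares of $198,000. Delphine and Csilla each take $198,000. The 3 shares of the deceased (Dario, Rashid, and Gemma) are combined into a pool of $594,000.
That pool ($594,000) is divided at the grandchildren's generation into 9 shares of $66,000. Tamsin, Yevgeni, Gabor, Svea, Noor, Oona, Kerensa, and Uma each take $66,000. The remaining share for the deceased Henrik ($66,000) is carried to the next generation.
That pool ($66,000) is divided at the great-grandchildren's generation equally among Wyatt and Quinn: $33,000 each.

Kerensa receives $66,000.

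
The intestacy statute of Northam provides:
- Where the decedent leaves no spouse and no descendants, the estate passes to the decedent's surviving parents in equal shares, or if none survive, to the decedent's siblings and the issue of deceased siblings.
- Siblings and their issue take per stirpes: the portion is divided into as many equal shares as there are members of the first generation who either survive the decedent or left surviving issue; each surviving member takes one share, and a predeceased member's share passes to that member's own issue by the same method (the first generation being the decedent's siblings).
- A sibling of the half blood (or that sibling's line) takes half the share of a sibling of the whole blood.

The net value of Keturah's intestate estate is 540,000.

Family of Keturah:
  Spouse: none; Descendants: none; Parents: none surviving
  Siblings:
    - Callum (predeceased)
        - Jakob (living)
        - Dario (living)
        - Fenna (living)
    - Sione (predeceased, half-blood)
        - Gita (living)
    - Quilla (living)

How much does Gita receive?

The entire 540,000 passes to the siblings and their issue.
Counting each half-blood sibling's line as half a unit, there are 5/2 units in 540,000, so one unit is 216,000. Whole-blood lines (Callum and Quilla) take 216,000 each; half-blood lines (Sione) take 108,000 each.
Callum's share (216,000) is divided into 3 shares of 72,000: Jakob, Dario, and Fenna each take 72,000.
Sione's share (108,000) passes entirely to Gita.

Gita receives 108,000.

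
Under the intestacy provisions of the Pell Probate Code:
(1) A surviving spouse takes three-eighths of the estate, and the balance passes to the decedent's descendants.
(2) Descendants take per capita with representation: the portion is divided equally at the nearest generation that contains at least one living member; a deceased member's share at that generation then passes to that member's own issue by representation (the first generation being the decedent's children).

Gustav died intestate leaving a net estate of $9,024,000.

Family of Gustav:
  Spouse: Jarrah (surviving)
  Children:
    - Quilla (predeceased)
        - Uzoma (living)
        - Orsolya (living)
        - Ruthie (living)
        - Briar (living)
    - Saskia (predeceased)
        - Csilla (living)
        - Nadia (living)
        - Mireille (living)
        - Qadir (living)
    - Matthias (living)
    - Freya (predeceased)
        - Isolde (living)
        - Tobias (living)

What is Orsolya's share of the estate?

Jarrah takes three-eighths of $9,024,000 = $3,384,000. The remaining $5,640,000 passes to the descendants.
The descendants' portion ($5,640,000) is divided into 4 shares of $1,410,000: Matthias takes $1,410,000; Quilla's $1,410,000 share passes to Quilla's issue; Saskia's $1,410,000 share passes to Saskia's issue; Freya's $1,410,000 share passes to Freya's issue.
Quilla's share ($1,410,000) is divided into 4 shares of $352,500: Uzoma, Orsolya, Ruthie, and Briar each take $352,500.
Saskia's share ($1,410,000) is divided into 4 shares of $352,500: Csilla, Nadia, Mireille, and Qadir each take $352,500.
Freya's share ($1,410,000) is divided into 2 shares of $705,000: Isolde and Tobias each take $705,000.

Orsolya receives $352,500.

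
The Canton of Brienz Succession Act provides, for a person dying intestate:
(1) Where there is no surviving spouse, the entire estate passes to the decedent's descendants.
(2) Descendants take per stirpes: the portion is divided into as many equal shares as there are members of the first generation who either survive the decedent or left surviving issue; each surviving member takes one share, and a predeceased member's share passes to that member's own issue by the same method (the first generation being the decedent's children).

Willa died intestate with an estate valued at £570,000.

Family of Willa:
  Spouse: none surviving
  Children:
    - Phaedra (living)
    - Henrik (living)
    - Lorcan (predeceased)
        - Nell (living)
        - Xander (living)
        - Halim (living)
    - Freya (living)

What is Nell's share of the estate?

Nell receives £47,500.

The entire £570,000 passes to the descendants.
That amount (£570,000) is divided into 4 shares of £142,500: Phaedra, Henrik, and Freya each take £142,500; Lorcan's £142,500 share passes to Lorcan's issue.
Lorcan's share (£142,500) is divided into 3 shares of £47,500: Nell, Xander, and Halim each take £47,500.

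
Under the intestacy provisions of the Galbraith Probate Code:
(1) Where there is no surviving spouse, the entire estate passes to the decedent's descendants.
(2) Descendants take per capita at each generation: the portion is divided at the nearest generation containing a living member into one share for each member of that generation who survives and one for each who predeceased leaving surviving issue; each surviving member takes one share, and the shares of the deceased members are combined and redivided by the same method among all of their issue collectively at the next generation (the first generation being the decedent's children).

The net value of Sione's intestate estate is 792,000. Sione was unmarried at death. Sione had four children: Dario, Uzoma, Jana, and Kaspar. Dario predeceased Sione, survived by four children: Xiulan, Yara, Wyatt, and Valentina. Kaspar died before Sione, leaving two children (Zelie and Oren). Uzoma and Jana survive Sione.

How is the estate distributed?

Xiulan: 66,000; Yara: 66,000; Wyatt: 66,000; Valentina: 66,000; Uzoma: 198,000; Jana: 198,000; Zelie: 66,000; Oren: 66,000

The entire 792,000 passes to the descendants.
That amount (792,000) is divided at the children's generation into 4 shares of 198,000. Uzoma and Jana each take 198,000. The 2 shares of the deceased (Dario and Kaspar) are combined into a pool of 396,000.
That pool (396,000) is divided at the grandchildren's generation equally among Xiulan, Yara, Wyatt, Valentina, Zelie, and Oren: 66,000 each.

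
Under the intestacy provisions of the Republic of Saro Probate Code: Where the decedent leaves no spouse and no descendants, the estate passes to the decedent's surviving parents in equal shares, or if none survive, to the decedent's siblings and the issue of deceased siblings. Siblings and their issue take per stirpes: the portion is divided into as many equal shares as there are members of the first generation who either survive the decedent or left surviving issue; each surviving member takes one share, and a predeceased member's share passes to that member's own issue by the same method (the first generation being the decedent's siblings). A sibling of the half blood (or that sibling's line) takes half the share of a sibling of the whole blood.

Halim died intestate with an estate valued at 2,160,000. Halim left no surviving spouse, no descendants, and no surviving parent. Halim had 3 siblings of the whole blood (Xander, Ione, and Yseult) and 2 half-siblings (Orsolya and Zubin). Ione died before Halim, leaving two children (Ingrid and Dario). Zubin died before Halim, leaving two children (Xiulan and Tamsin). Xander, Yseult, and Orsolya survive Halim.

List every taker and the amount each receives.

Xander: 540,000; Ingrid: 270,000; Dario: 270,000; Yseult: 540,000; Orsolya: 270,000; Xiulan: 135,000; Tamsin: 135,000

The entire 2,160,000 passes to the siblings and their issue.
Counting each half-blood sibling's line as half a unit, there are 4 units in 2,160,000, so one unit is 540,000. Whole-blood lines (Xander, Ione, and Yseult) take 540,000 each; half-blood lines (Orsolya and Zubin) take 270,000 each.
Ione's share (540,000) is divided into 2 shares of 270,000: Ingrid and Dario each take 270,000.
Zubin's share (270,000) is divided into 2 shares of 135,000: Xiulan and Tamsin each take 135,000.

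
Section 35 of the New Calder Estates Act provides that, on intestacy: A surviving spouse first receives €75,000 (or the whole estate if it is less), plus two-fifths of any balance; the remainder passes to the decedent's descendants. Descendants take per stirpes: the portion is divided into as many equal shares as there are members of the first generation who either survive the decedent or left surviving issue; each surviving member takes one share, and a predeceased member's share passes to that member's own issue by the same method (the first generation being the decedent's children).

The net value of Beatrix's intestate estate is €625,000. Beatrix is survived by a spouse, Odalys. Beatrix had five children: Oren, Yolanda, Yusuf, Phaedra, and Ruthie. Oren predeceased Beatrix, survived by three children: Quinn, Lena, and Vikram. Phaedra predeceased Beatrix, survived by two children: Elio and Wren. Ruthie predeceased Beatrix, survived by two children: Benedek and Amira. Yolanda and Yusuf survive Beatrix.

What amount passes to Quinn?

Quinn receives €22,000.

Odalys first takes €75,000, leaving a balance of €550,000. Odalys then takes two-fifths of the balance (€220,000), for a total of €295,000. The remaining €330,000 passes to the descendants.
The descendants' portion (€330,000) is divided into 5 shares of €66,000: Yolanda and Yusuf each take €66,000; Oren's €66,000 share passes to Oren's issue; Phaedra's €66,000 share passes to Phaedra's issue; Ruthie's €66,000 share passes to Ruthie's issue.
Oren's share (€66,000) is divided into 3 shares of €22,000: Quinn, Lena, and Vikram each take €22,000.
Phaedra's share (€66,000) is divided into 2 shares of €33,000: Elio and Wren each take €33,000.
Ruthie's share (€66,000) is divided into 2 shares of €33,000: Benedek and Amira each take €33,000.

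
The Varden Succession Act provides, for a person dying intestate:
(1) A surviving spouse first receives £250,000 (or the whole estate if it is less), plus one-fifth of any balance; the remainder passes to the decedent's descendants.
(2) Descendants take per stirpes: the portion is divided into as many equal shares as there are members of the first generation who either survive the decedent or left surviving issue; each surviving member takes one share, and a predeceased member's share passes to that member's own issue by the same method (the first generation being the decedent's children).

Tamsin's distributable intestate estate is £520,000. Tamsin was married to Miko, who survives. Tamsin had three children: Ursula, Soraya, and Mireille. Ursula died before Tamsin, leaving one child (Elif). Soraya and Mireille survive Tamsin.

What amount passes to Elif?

Elif receives £72,000.

Miko first takes £250,000, leaving a balance of £270,000. Miko then takes one-fifth of the balance (£54,000), for a total of £304,000. The remaining £216,000 passes to the descendants.
The descendants' portion (£216,000) is divided into 3 shares of £72,000: Soraya and Mireille each take £72,000; Ursula's £72,000 share passes to Ursula's issue.
Ursula's share (£72,000) passes entirely to Elif.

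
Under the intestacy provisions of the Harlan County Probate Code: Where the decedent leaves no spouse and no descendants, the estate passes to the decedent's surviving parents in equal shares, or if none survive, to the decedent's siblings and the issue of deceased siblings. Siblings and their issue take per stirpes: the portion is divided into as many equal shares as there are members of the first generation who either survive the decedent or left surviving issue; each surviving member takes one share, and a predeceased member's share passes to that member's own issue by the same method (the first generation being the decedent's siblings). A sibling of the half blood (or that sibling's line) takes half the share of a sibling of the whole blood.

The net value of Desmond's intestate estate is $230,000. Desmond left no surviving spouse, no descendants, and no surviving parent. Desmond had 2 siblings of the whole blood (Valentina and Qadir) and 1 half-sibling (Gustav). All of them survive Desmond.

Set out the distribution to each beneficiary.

Valentina: $92,000; Qadir: $92,000; Gustav: $46,000

The entire $230,000 passes to the siblings and their issue.
Counting each half-blood sibling's line as half a unit, there are 5/2 units in $230,000, so one unit is $92,000. Whole-blood lines (Valentina and Qadir) take $92,000 each; half-blood lines (Gustav) take $46,000 each.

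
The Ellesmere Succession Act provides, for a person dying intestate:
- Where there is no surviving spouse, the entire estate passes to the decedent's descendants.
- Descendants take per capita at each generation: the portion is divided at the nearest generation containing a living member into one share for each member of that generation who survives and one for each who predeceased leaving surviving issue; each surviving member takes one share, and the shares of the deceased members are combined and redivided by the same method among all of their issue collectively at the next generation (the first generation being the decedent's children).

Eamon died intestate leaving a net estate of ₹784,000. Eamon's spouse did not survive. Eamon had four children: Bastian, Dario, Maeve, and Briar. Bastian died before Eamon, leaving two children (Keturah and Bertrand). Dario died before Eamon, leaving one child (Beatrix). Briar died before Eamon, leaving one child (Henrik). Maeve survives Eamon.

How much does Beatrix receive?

Beatrix receives ₹147,000.

The entire ₹784,000 passes to the descendants.
That amount (₹784,000) is divided at the children's generation into 4 shares of ₹196,000. Maeve takes ₹196,000. The 3 shares of the deceased (Bastian, Dario, and Briar) are combined into a pool of ₹588,000.
That pool (₹588,000) is divided at the grandchildren's generation equally among Keturah, Bertrand, Beatrix, and Henrik: ₹147,000 each.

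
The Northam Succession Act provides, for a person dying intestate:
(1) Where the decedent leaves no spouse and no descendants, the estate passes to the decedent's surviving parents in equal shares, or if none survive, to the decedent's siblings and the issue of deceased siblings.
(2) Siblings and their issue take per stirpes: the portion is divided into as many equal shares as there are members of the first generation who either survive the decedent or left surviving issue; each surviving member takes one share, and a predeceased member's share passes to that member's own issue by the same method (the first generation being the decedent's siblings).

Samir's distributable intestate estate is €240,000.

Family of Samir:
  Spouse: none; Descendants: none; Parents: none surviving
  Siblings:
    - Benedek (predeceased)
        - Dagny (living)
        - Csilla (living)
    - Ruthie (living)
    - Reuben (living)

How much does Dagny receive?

Dagny receives €40,000.

The entire €240,000 passes to the siblings and their issue.
That amount (€240,000) is divided into 3 shares of €80,000: Ruthie and Reuben each take €80,000; Benedek's €80,000 share passes to Benedek's issue.
Benedek's share (€80,000) is divided into 2 shares of €40,000: Dagny and Csilla each take €40,000.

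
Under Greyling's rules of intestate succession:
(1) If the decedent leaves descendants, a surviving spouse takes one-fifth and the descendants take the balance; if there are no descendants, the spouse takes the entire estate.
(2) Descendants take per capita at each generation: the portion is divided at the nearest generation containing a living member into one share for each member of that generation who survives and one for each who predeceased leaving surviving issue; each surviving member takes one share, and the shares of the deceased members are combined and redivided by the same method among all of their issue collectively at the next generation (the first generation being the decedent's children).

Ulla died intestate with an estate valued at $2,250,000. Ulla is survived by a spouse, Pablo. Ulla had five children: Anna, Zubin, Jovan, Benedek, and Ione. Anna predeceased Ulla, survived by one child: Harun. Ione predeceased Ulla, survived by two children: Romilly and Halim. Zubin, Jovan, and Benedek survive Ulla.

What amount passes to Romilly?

Romilly receives $240,000.

Pablo takes one-fifth of $2,250,000 = $450,000. The remaining $1,800,000 passes to the descendants.
The descendants' portion ($1,800,000) is divided at the children's generation into 5 shares of $360,000. Zubin, Jovan, and Benedek each take $360,000. The 2 shares of the deceased (Anna and Ione) are combined into a pool of $720,000.
That pool ($720,000) is divided at the grandchildren's generation equally among Harun, Romilly, and Halim: $240,000 each.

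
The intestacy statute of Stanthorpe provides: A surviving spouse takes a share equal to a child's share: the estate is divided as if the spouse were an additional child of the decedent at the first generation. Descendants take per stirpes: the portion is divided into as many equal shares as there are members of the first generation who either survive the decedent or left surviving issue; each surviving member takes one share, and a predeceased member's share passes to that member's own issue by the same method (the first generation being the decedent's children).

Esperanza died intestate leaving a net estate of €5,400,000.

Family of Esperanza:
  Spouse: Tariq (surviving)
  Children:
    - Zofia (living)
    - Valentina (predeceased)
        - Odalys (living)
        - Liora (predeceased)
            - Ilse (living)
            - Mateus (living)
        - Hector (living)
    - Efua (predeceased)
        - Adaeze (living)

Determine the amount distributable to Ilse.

The spouse counts as an additional share at the children's level, so there are 4 primary shares of €1,350,000. Tariq takes one such share (€1,350,000).
The children's combined portion (€4,050,000) is divided into 3 shares of €1,350,000: Zofia takes €1,350,000; Valentina's €1,350,000 share passes to Valentina's issue; Efua's €1,350,000 share passes to Efua's issue.
Valentina's share (€1,350,000) is divided into 3 shares of €450,000: Odalys and Hector each take €450,000; Liora's €450,000 share passes to Liora's issue.
Liora's share (€450,000) is divided into 2 shares of €225,000: Ilse and Mateus each take €225,000.
Efua's share (€1,350,000) passes entirely to Adaeze.

Ilse receives €225,000.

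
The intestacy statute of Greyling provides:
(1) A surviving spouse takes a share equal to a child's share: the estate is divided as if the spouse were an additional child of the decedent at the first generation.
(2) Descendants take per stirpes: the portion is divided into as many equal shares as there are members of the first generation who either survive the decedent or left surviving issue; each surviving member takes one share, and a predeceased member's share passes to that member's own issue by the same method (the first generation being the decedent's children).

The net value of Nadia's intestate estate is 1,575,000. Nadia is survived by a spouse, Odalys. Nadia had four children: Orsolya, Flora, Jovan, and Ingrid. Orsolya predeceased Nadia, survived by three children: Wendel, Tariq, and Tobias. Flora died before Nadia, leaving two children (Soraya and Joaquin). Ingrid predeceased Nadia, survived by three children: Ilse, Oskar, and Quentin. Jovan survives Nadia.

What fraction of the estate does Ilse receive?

The spouse counts as an additional share at the children's level, so there are 5 primary shares of 315,000. Odalys takes one such share (315,000).
The children's combined portion (1,260,000) is divided into 4 shares of 315,000: Jovan takes 315,000; Orsolya's 315,000 share passes to Orsolya's issue; Flora's 315,000 share passes to Flora's issue; Ingrid's 315,000 share passes to Ingrid's issue.
Orsolya's share (315,000) is divided into 3 shares of 105,000: Wendel, Tariq, and Tobias each take 105,000.
Flora's share (315,000) is divided into 2 shares of 157,500: Soraya and Joaquin each take 157,500.
Ingrid's share (315,000) is divided into 3 shares of 105,000: Ilse, Oskar, and Quentin each take 105,000.

Ilse receives 1/15 of the estate.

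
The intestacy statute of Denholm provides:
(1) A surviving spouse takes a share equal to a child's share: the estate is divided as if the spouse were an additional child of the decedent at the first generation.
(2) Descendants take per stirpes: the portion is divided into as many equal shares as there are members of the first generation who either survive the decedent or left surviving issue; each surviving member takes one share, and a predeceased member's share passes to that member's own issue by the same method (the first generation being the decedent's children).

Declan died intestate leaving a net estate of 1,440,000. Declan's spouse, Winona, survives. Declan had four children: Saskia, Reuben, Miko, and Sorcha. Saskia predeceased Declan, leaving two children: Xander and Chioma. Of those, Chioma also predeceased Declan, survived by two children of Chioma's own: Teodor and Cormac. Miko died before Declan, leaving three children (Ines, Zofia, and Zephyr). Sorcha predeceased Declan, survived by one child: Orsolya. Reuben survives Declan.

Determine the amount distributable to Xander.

The spouse counts as an additional share at the children's level, so there are 5 primary shares of 288,000. Winona takes one such share (288,000).
The children's combined portion (1,152,000) is divided into 4 shares of 288,000: Reuben takes 288,000; Saskia's 288,000 share passes to Saskia's issue; Miko's 288,000 share passes to Miko's issue; Sorcha's 288,000 share passes to Sorcha's issue.
Saskia's share (288,000) is divided into 2 shares of 144,000: Xander takes 144,000; Chioma's 144,000 share passes to Chioma's issue.
Chioma's share (144,000) is divided into 2 shares of 72,000: Teodor and Cormac each take 72,000.
Miko's share (288,000) is divided into 3 shares of 96,000: Ines, Zofia, and Zephyr each take 96,000.
Sorcha's share (288,000) passes entirely to Orsolya.

Xander receives 144,000.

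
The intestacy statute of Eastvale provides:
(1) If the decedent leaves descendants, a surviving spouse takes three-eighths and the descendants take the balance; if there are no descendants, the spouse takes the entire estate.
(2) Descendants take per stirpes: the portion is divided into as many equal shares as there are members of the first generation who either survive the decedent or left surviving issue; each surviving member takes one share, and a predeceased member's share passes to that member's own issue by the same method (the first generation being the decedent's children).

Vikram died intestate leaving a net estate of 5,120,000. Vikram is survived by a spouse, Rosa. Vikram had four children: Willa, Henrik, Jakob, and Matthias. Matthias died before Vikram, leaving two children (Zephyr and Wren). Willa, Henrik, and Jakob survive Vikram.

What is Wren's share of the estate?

Rosa takes three-eighths of 5,120,000 = 1,920,000. The remaining 3,200,000 passes to the descendants.
The descendants' portion (3,200,000) is divided into 4 shares of 800,000: Willa, Henrik, and Jakob each take 800,000; Matthias's 800,000 share passes to Matthias's issue.
Matthias's share (800,000) is divided into 2 shares of 400,000: Zephyr and Wren each take 400,000.

Wren receives 400,000.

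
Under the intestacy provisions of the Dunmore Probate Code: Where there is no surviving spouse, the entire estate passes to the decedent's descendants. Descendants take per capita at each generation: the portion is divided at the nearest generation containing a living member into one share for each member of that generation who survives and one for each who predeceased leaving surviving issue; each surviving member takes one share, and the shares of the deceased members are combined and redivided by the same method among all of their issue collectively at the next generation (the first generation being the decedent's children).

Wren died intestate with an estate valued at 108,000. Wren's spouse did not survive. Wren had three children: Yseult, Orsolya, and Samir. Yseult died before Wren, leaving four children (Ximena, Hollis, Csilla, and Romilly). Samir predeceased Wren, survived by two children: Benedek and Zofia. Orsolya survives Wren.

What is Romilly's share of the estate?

Romilly receives 12,000.

The entire 108,000 passes to the descendants.
That amount (108,000) is divided at the children's generation into 3 shares of 36,000. Orsolya takes 36,000. The 2 shares of the deceased (Yseult and Samir) are combined into a pool of 72,000.
That pool (72,000) is divided at the grandchildren's generation equally among Ximena, Hollis, Csilla, Romilly, Benedek, and Zofia: 12,000 each.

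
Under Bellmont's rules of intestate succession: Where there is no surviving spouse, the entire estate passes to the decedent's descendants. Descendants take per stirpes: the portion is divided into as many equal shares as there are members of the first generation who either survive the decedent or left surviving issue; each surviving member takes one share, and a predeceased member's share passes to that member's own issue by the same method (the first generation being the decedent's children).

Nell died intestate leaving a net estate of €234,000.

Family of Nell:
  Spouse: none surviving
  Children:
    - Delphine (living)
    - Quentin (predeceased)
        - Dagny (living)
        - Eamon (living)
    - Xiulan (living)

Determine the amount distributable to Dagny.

Dagny receives €39,000.

The entire €234,000 passes to the descendants.
That amount (€234,000) is divided into 3 shares of €78,000: Delphine and Xiulan each take €78,000; Quentin's €78,000 share passes to Quentin's issue.
Quentin's share (€78,000) is divided into 2 shares of €39,000: Dagny and Eamon each take €39,000.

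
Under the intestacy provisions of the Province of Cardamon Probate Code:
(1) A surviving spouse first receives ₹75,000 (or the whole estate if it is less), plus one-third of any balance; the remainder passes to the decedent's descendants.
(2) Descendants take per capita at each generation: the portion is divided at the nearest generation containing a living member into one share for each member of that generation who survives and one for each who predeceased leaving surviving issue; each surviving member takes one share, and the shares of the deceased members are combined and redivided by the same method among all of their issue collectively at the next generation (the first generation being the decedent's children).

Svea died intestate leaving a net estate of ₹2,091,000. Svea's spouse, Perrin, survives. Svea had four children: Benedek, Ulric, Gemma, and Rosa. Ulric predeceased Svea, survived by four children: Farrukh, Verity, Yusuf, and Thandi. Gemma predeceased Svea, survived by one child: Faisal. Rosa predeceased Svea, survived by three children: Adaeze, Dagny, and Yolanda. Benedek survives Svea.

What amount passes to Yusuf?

Perrin first takes ₹75,000, leaving a balance of ₹2,016,000. Perrin then takes one-third of the balance (₹672,000), for a total of ₹747,000. The remaining ₹1,344,000 passes to the descendants.
The descendants' portion (₹1,344,000) is divided at the children's generation into 4 shares of ₹336,000. Benedek takes ₹336,000. The 3 shares of the deceased (Ulric, Gemma, and Rosa) are combined into a pool of ₹1,008,000.
That pool (₹1,008,000) is divided at the grandchildren's generation equally among Farrukh, Verity, Yusuf, Thandi, Faisal, Adaeze, Dagny, and Yolanda: ₹126,000 each.

Yusuf receives ₹126,000.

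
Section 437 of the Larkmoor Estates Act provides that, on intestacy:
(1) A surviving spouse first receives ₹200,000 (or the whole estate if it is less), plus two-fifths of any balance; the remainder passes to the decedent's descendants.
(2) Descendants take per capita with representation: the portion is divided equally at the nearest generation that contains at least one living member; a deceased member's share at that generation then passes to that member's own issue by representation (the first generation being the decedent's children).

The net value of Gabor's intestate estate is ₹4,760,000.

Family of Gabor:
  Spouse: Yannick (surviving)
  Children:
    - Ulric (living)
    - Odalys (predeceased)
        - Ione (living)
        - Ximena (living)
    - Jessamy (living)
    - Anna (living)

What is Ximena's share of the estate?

Ximena receives ₹342,000.

Yannick first takes ₹200,000, leaving a balance of ₹4,560,000. Yannick then takes two-fifths of the balance (₹1,824,000), for a total of ₹2,024,000. The remaining ₹2,736,000 passes to the descendants.
The descendants' portion (₹2,736,000) is divided into 4 shares of ₹684,000: Ulric, Jessamy, and Anna each take ₹684,000; Odalys's ₹684,000 share passes to Odalys's issue.
Odalys's share (₹684,000) is divided into 2 shares of ₹342,000: Ione and Ximena each take ₹342,000.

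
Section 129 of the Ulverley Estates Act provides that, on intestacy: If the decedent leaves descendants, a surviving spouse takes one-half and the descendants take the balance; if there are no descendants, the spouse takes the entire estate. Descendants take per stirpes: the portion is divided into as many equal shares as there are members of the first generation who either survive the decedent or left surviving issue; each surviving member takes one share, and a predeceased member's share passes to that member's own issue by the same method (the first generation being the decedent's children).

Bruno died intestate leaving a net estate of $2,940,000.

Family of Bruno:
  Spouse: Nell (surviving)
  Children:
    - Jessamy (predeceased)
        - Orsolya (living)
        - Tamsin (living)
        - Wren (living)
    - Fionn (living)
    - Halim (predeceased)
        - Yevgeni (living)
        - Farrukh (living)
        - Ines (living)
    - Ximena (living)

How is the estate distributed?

Nell: $1,470,000; Orsolya: $122,500; Tamsin: $122,500; Wren: $122,500; Fionn: $367,500; Yevgeni: $122,500; Farrukh: $122,500; Ines: $122,500; Ximena: $367,500

Nell takes one-half of $2,940,000 = $1,470,000. The remaining $1,470,000 passes to the descendants.
The descendants' portion ($1,470,000) is divided into 4 shares of $367,500: Fionn and Ximena each take $367,500; Jessamy's $367,500 share passes to Jessamy's issue; Halim's $367,500 share passes to Halim's issue.
Jessamy's share ($367,500) is divided into 3 shares of $122,500: Orsolya, Tamsin, and Wren each take $122,500.
Halim's share ($367,500) is divided into 3 shares of $122,500: Yevgeni, Farrukh, and Ines each take $122,500.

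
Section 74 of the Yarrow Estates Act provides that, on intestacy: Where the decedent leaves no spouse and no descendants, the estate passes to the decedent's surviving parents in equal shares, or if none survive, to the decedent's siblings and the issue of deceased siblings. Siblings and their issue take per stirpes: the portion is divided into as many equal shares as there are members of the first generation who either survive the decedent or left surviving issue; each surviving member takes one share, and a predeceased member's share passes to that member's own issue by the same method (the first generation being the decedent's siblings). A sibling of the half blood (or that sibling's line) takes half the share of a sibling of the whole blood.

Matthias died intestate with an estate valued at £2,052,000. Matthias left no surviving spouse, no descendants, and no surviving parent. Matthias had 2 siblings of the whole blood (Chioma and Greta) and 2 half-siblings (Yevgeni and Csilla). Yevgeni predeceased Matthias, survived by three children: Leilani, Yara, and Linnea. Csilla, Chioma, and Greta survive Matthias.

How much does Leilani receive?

The entire £2,052,000 passes to the siblings and their issue.
Counting each half-blood sibling's line as half a unit, there are 3 units in £2,052,000, so one unit is £684,000. Whole-blood lines (Chioma and Greta) take £684,000 each; half-blood lines (Yevgeni and Csilla) take £342,000 each.
Yevgeni's share (£342,000) is divided into 3 shares of £114,000: Leilani, Yara, and Linnea each take £114,000.

Leilani receives £114,000.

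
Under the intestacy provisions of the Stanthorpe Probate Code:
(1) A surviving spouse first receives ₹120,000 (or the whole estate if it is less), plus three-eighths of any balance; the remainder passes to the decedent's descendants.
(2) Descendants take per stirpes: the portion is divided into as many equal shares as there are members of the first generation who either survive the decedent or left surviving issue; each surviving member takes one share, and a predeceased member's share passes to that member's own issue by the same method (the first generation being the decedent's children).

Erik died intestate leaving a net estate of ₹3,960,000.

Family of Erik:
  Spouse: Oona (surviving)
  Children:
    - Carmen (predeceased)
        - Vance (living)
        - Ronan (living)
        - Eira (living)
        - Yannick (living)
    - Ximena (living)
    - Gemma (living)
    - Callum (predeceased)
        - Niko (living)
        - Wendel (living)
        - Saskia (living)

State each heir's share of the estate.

Oona: ₹1,560,000; Vance: ₹150,000; Ronan: ₹150,000; Eira: ₹150,000; Yannick: ₹150,000; Ximena: ₹600,000; Gemma: ₹600,000; Niko: ₹200,000; Wendel: ₹200,000; Saskia: ₹200,000

Oona first takes ₹120,000, leaving a balance of ₹3,840,000. Oona then takes three-eighths of the balance (₹1,440,000), for a total of ₹1,560,000. The remaining ₹2,400,000 passes to the descendants.
The descendants' portion (₹2,400,000) is divided into 4 shares of ₹600,000: Ximena and Gemma each take ₹600,000; Carmen's ₹600,000 share passes to Carmen's issue; Callum's ₹600,000 share passes to Callum's issue.
Carmen's share (₹600,000) is divided into 4 shares of ₹150,000: Vance, Ronan, Eira, and Yannick each take ₹150,000.
Callum's share (₹600,000) is divided into 3 shares of ₹200,000: Niko, Wendel, and Saskia each take ₹200,000.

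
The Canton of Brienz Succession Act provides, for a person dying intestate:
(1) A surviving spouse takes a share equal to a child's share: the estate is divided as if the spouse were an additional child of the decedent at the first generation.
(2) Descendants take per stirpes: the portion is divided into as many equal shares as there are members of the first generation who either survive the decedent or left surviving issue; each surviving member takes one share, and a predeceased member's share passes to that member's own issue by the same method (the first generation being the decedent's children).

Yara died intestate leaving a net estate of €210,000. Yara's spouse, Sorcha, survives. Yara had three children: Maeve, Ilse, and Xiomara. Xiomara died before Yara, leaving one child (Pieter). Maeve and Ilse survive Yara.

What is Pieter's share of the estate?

Pieter receives €52,500.

The spouse counts as an additional share at the children's level, so there are 4 primary shares of €52,500. Sorcha takes one such share (€52,500).
The children's combined portion (€157,500) is divided into 3 shares of €52,500: Maeve and Ilse each take €52,500; Xiomara's €52,500 share passes to Xiomara's issue.
Xiomara's share (€52,500) passes entirely to Pieter.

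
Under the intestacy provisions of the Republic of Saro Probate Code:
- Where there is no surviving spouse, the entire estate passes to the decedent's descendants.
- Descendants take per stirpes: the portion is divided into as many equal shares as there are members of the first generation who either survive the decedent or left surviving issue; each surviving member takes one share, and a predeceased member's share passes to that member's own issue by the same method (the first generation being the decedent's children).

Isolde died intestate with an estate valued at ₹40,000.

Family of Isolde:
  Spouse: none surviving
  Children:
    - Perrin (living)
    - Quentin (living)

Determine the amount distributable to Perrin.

Perrin receives ₹20,000.

The entire ₹40,000 passes to the descendants.
That amount (₹40,000) is divided into 2 shares of ₹20,000: Perrin and Quentin each take ₹20,000.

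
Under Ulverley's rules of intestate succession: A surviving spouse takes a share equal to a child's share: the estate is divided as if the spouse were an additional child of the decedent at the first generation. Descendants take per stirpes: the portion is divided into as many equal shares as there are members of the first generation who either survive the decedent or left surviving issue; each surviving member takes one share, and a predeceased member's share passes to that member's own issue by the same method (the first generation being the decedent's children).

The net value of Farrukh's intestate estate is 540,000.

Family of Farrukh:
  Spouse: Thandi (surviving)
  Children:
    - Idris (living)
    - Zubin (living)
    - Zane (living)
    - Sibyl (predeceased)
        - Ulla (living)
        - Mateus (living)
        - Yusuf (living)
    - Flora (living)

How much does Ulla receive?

Ulla receives 30,000.

The spouse counts as an additional share at the children's level, so there are 6 primary shares of 90,000. Thandi takes one such share (90,000).
The children's combined portion (450,000) is divided into 5 shares of 90,000: Idris, Zubin, Zane, and Flora each take 90,000; Sibyl's 90,000 share passes to Sibyl's issue.
Sibyl's share (90,000) is divided into 3 shares of 30,000: Ulla, Mateus, and Yusuf each take 30,000.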